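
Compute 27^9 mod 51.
24

Use repeated squaring. Binary(9) = 1001. Walk through the bits of the exponent 9 left-to-right: at each bit after the leading one, square the running value, then multiply by 27 if the bit is 1 (always reducing mod 51):
  bit 1 = 1 (leading): start with 27.
  bit 2 = 0: square 27^2 = 729 ≡ 15 (mod 51).
  bit 3 = 0: square 15^2 = 225 ≡ 21 (mod 51).
  bit 4 = 1: square 21^2 = 441 ≡ 33; bit is 1, so multiply 33·27 = 891 ≡ 24 (mod 51).
Final value: 27^9 ≡ 24 (mod 51).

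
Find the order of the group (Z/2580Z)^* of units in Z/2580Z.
(Z/2580Z)^* consists of the classes a with gcd(a, 2580) = 1, so its order is φ(2580). φ is multiplicative, with φ(p^e) = p^e − p^(e−1). Factorise 2580 = 2^2 · 3 · 5 · 43. Then
  φ(2580) = (2^2 − 2^1) · (3 − 1) · (5 − 1) · (43 − 1) = 2 · 2 · 4 · 42 = 672.
Thus |(Z/2580Z)^*| = 672.

Final answer: |(Z/2580Z)^*| = 672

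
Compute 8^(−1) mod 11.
8^(−1) ≡ 7 (mod 11)

Apply the extended Euclidean algorithm to (11, 8), tracking rows (r, s, t) with s·11 + t·8 = r. Each division r_prev = q·r_cur + r_new produces the new row as (previous row) − q·(current row):
  row A: (11, 1, 0)   [1·11 + 0·8 = 11]
  row B: (8, 0, 1)   [0·11 + 1·8 = 8]
  11 = 1·8 + 3   → row C = row A − 1·row B = (3, 1, −1)   [check: 1·11 − 1·8 = 3]
  8 = 2·3 + 2   → row D = row B − 2·row C = (2, −2, 3)   [check: −2·11 + 3·8 = 2]
  3 = 1·2 + 1   → row E = row C − 1·row D = (1, 3, −4)   [check: 3·11 − 4·8 = 1]
  2 = 2·1 + 0   → remainder 0, stop. gcd = 1 (last nonzero row E).
The gcd is 1, so 8 is invertible mod 11. The last nonzero row gives 3·11 − 4·8 = 1, so t = −4. So 8^(−1) ≡ −4 ≡ 7 (mod 11). Verify: 8 · 7 = 56 ≡ 1 (mod 11). ✓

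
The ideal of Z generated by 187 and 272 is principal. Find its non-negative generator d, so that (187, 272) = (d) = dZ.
In the PID Z, (a, b) is generated by gcd(a, b). Compute gcd(272, 187) with the extended Euclidean algorithm, tracking rows (r, s, t) with s·272 + t·187 = r:
  row A: (272, 1, 0)   [1·272 + 0·187 = 272]
  row B: (187, 0, 1)   [0·272 + 1·187 = 187]
  272 = 1·187 + 85   → row C = row A − 1·row B = (85, 1, −1)   [check: 1·272 − 1·187 = 85]
  187 = 2·85 + 17   → row D = row B − 2·row C = (17, −2, 3)   [check: −2·272 + 3·187 = 17]
  85 = 5·17 + 0   → remainder 0, stop. gcd = 17 (last nonzero row D).
So gcd(187, 272) = 17, with Bézout identity −2·272 + 3·187 = 17. Containment (⊇): the Bézout identity exhibits 17 as an element of (187, 272), giving (17) ⊆ (187, 272). Containment (⊆): since 17 | 187 and 17 | 272 (187 = 17·11, 272 = 17·16), every Z-linear combination of 187 and 272 is divisible by 17, so (187, 272) ⊆ (17). Therefore (187, 272) = (17), d = 17.

Final answer: (187, 272) = (17); d = 17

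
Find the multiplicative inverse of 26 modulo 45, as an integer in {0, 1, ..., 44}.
26^(−1) ≡ 26 (mod 45)

Apply the extended Euclidean algorithm to (45, 26), tracking rows (r, s, t) with s·45 + t·26 = r. Each division r_prev = q·r_cur + r_new produces the new row as (previous row) − q·(current row):
  row A: (45, 1, 0)   [1·45 + 0·26 = 45]
  row B: (26, 0, 1)   [0·45 + 1·26 = 26]
  45 = 1·26 + 19   → row C = row A − 1·row B = (19, 1, −1)   [check: 1·45 − 1·26 = 19]
  26 = 1·19 + 7   → row D = row B − 1·row C = (7, −1, 2)   [check: −1·45 + 2·26 = 7]
  19 = 2·7 + 5   → row E = row C − 2·row D = (5, 3, −5)   [check: 3·45 − 5·26 = 5]
  7 = 1·5 + 2   → row F = row D − 1·row E = (2, −4, 7)   [check: −4·45 + 7·26 = 2]
  5 = 2·2 + 1   → row G = row E − 2·row F = (1, 11, −19)   [check: 11·45 − 19·26 = 1]
  2 = 2·1 + 0   → remainder 0, stop. gcd = 1 (last nonzero row G).
The gcd is 1, so 26 is invertible mod 45. The last nonzero row gives 11·45 − 19·26 = 1, so t = −19. So 26^(−1) ≡ −19 ≡ 26 (mod 45). Verify: 26 · 26 = 676 ≡ 1 (mod 45). ✓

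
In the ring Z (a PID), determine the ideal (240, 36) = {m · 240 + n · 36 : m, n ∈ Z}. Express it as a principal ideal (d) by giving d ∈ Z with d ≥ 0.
In the PID Z, (a, b) is generated by gcd(a, b). Compute gcd(240, 36) with the extended Euclidean algorithm, tracking rows (r, s, t) with s·240 + t·36 = r:
  row A: (240, 1, 0)   [1·240 + 0·36 = 240]
  row B: (36, 0, 1)   [0·240 + 1·36 = 36]
  240 = 6·36 + 24   → row C = row A − 6·row B = (24, 1, −6)   [check: 1·240 − 6·36 = 24]
  36 = 1·24 + 12   → row D = row B − 1·row C = (12, −1, 7)   [check: −1·240 + 7·36 = 12]
  24 = 2·12 + 0   → remainder 0, stop. gcd = 12 (last nonzero row D).
So gcd(240, 36) = 12, with Bézout identity −1·240 + 7·36 = 12. Containment (⊇): the Bézout identity exhibits 12 as an element of (240, 36), giving (12) ⊆ (240, 36). Containment (⊆): since 12 | 240 and 12 | 36 (240 = 12·20, 36 = 12·3), every Z-linear combination of 240 and 36 is divisible by 12, so (240, 36) ⊆ (12). Therefore (240, 36) = (12), d = 12.

Final answer: (240, 36) = (12); d = 12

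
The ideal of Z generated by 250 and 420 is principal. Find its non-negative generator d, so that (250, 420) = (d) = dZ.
(250, 420) = (10); d = 10

In the PID Z, (a, b) is generated by gcd(a, b). Compute gcd(420, 250) with the extended Euclidean algorithm, tracking rows (r, s, t) with s·420 + t·250 = r:
  row A: (420, 1, 0)   [1·420 + 0·250 = 420]
  row B: (250, 0, 1)   [0·420 + 1·250 = 250]
  420 = 1·250 + 170   → row C = row A − 1·row B = (170, 1, −1)   [check: 1·420 − 1·250 = 170]
  250 = 1·170 + 80   → row D = row B − 1·row C = (80, −1, 2)   [check: −1·420 + 2·250 = 80]
  170 = 2·80 + 10   → row E = row C − 2·row D = (10, 3, −5)   [check: 3·420 − 5·250 = 10]
  80 = 8·10 + 0   → remainder 0, stop. gcd = 10 (last nonzero row E).
So gcd(250, 420) = 10, with Bézout identity 3·420 − 5·250 = 10. Containment (⊇): the Bézout identity exhibits 10 as an element of (250, 420), giving (10) ⊆ (250, 420). Containment (⊆): since 10 | 250 and 10 | 420 (250 = 10·25, 420 = 10·42), every Z-linear combination of 250 and 420 is divisible by 10, so (250, 420) ⊆ (10). Therefore (250, 420) = (10), d = 10.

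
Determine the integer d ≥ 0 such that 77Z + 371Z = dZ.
In the PID Z, (a, b) is generated by gcd(a, b). Compute gcd(371, 77) with the extended Euclidean algorithm, tracking rows (r, s, t) with s·371 + t·77 = r:
  row A: (371, 1, 0)   [1·371 + 0·77 = 371]
  row B: (77, 0, 1)   [0·371 + 1·77 = 77]
  371 = 4·77 + 63   → row C = row A − 4·row B = (63, 1, −4)   [check: 1·371 − 4·77 = 63]
  77 = 1·63 + 14   → row D = row B − 1·row C = (14, −1, 5)   [check: −1·371 + 5·77 = 14]
  63 = 4·14 + 7   → row E = row C − 4·row D = (7, 5, −24)   [check: 5·371 − 24·77 = 7]
  14 = 2·7 + 0   → remainder 0, stop. gcd = 7 (last nonzero row E).
So gcd(77, 371) = 7, with Bézout identity 5·371 − 24·77 = 7. Containment (⊇): the Bézout identity exhibits 7 as an element of (77, 371), giving (7) ⊆ (77, 371). Containment (⊆): since 7 | 77 and 7 | 371 (77 = 7·11, 371 = 7·53), every Z-linear combination of 77 and 371 is divisible by 7, so (77, 371) ⊆ (7). Therefore (77, 371) = (7), d = 7.

Final answer: (77, 371) = (7); d = 7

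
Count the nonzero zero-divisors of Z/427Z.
In Z/427Z each nonzero element is either a unit (gcd with 427 is 1) or a zero-divisor (gcd > 1). The number of units is φ(427): factorise 427 = 7 · 61, so φ(427) = (7 − 1) · (61 − 1) = 6 · 60 = 360. The nonzero elements number 427 − 1 = 426. Hence the nonzero zero-divisors number 426 − 360 = 66.

Final answer: Z/427Z has 66 nonzero zero-divisors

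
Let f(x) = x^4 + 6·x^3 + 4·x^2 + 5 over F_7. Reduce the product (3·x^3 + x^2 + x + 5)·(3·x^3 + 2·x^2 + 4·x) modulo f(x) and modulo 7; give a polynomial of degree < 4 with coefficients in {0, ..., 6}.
Multiply as integer polynomials: a · b = 9·x^6 + 9·x^5 + 17·x^4 + 21·x^3 + 14·x^2 + 20·x. Reducing coefficients mod 7: a · b ≡ 2·x^6 + 2·x^5 + 3·x^4 + 6·x. Now divide by f(x) = x^4 + 6·x^3 + 4·x^2 + 5 in F_7[x], eliminating the leading term at each step:
  leading term 2·x^6: subtract (2·x^2)·f(x) = 2·x^6 + 5·x^5 + x^4 + 3·x^2, leaving 4·x^5 + 2·x^4 + 4·x^2 + 6·x (coefficients mod 7)
  leading term 4·x^5: subtract (4·x)·f(x) = 4·x^5 + 3·x^4 + 2·x^3 + 6·x, leaving 6·x^4 + 5·x^3 + 4·x^2 (coefficients mod 7)
  leading term 6·x^4: subtract (6)·f(x) = 6·x^4 + x^3 + 3·x^2 + 2, leaving 4·x^3 + x^2 + 5 (coefficients mod 7)
The degree is now < 4, so this is the remainder. Hence a · b ≡ 4·x^3 + x^2 + 5 in F_7[x]/(f).

Final answer: a · b ≡ 4·x^3 + x^2 + 5 (mod f(x))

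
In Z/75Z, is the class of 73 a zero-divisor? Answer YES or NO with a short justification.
gcd(73, 75) = 1, so 73 is a unit in Z/75Z (it has a multiplicative inverse). A unit cannot be a zero-divisor: if 73·b ≡ 0 then multiplying both sides by 73^(−1) gives b ≡ 0. So 73 is not a zero-divisor.

Final answer: NO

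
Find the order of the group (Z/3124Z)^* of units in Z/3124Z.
(Z/3124Z)^* consists of the classes a with gcd(a, 3124) = 1, so its order is φ(3124). φ is multiplicative, with φ(p^e) = p^e − p^(e−1). Factorise 3124 = 2^2 · 11 · 71. Then
  φ(3124) = (2^2 − 2^1) · (11 − 1) · (71 − 1) = 2 · 10 · 70 = 1400.
Thus |(Z/3124Z)^*| = 1400.

Final answer: |(Z/3124Z)^*| = 1400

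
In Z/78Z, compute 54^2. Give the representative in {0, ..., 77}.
30

Use repeated squaring. Binary(2) = 10. Walk through the bits of the exponent 2 left-to-right: at each bit after the leading one, square the running value, then multiply by 54 if the bit is 1 (always reducing mod 78):
  bit 1 = 1 (leading): start with 54.
  bit 2 = 0: square 54^2 = 2916 ≡ 30 (mod 78).
Final value: 54^2 ≡ 30 (mod 78).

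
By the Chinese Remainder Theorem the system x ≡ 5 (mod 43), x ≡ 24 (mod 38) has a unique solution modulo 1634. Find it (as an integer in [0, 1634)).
x ≡ 822 (mod 1634); the representative in [0, 1634) is 822

The moduli 43, 38 are pairwise coprime, so by the CRT there is a unique solution mod 43·38 = 1634.
Solve by successive substitution. Start with x ≡ 5 (mod 43).
  Combine with x ≡ 24 (mod 38): write x = 5 + 43·t and require 5 + 43·t ≡ 24 (mod 38), i.e. 43·t ≡ 24 − 5 ≡ 19 (mod 38). Since 43^(−1) ≡ 23 (mod 38) (43 ≡ 5 (mod 38)), t ≡ 23·19 ≡ 19 (mod 38). So x ≡ 5 + 43·19 = 822 (mod 1634).
Unique solution in [0, 1634): x = 822.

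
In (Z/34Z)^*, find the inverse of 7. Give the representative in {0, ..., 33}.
7^(−1) ≡ 5 (mod 34)

Apply the extended Euclidean algorithm to (34, 7), tracking rows (r, s, t) with s·34 + t·7 = r. Each division r_prev = q·r_cur + r_new produces the new row as (previous row) − q·(current row):
  row A: (34, 1, 0)   [1·34 + 0·7 = 34]
  row B: (7, 0, 1)   [0·34 + 1·7 = 7]
  34 = 4·7 + 6   → row C = row A − 4·row B = (6, 1, −4)   [check: 1·34 − 4·7 = 6]
  7 = 1·6 + 1   → row D = row B − 1·row C = (1, −1, 5)   [check: −1·34 + 5·7 = 1]
  6 = 6·1 + 0   → remainder 0, stop. gcd = 1 (last nonzero row D).
The gcd is 1, so 7 is invertible mod 34. The last nonzero row gives −1·34 + 5·7 = 1, so t = 5. So 7^(−1) ≡ 5 (mod 34). Verify: 7 · 5 = 35 ≡ 1 (mod 34). ✓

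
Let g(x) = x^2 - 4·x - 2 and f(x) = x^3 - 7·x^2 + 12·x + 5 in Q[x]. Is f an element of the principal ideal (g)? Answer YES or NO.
In Q[x] the ideal (g) consists of all multiples of g, so f ∈ (g) iff g | f, i.e. iff the remainder of f on division by g is 0. Divide f by g (g is monic, so eliminate the leading term of the running remainder at each step):
  leading term x^3: subtract (x)·g(x) = x^3 - 4·x^2 - 2·x, leaving -3·x^2 + 14·x + 5
  leading term -3·x^2: subtract (-3)·g(x) = -3·x^2 + 12·x + 6, leaving 2·x - 1
The remainder r(x) = 2·x - 1 ≠ 0 (and deg r < deg g), so g ∤ f, i.e. f ∉ (g).

Final answer: NO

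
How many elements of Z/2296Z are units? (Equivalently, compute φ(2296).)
Z/2296Z has φ(2296) = 960 units

An element a ∈ Z/2296Z is a unit iff gcd(a, 2296) = 1, so the number of units is φ(2296). φ is multiplicative, with φ(p^e) = p^e − p^(e−1). Factorise 2296 = 2^3 · 7 · 41. Then
  φ(2296) = (2^3 − 2^2) · (7 − 1) · (41 − 1) = 4 · 6 · 40 = 960.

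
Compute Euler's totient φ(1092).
φ(1092) = 288

φ is multiplicative, with φ(p^e) = p^e − p^(e−1). Factorise 1092 = 2^2 · 3 · 7 · 13. Then
  φ(1092) = (2^2 − 2^1) · (3 − 1) · (7 − 1) · (13 − 1) = 2 · 2 · 6 · 12 = 288.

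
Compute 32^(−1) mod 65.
Apply the extended Euclidean algorithm to (65, 32), tracking rows (r, s, t) with s·65 + t·32 = r. Each division r_prev = q·r_cur + r_new produces the new row as (previous row) − q·(current row):
  row A: (65, 1, 0)   [1·65 + 0·32 = 65]
  row B: (32, 0, 1)   [0·65 + 1·32 = 32]
  65 = 2·32 + 1   → row C = row A − 2·row B = (1, 1, −2)   [check: 1·65 − 2·32 = 1]
  32 = 32·1 + 0   → remainder 0, stop. gcd = 1 (last nonzero row C).
The gcd is 1, so 32 is invertible mod 65. The last nonzero row gives 1·65 − 2·32 = 1, so t = −2. So 32^(−1) ≡ −2 ≡ 63 (mod 65). Verify: 32 · 63 = 2016 ≡ 1 (mod 65). ✓

Final answer: 32^(−1) ≡ 63 (mod 65)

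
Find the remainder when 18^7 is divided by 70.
32

Use repeated squaring. Binary(7) = 111. Walk through the bits of the exponent 7 left-to-right: at each bit after the leading one, square the running value, then multiply by 18 if the bit is 1 (always reducing mod 70):
  bit 1 = 1 (leading): start with 18.
  bit 2 = 1: square 18^2 = 324 ≡ 44; bit is 1, so multiply 44·18 = 792 ≡ 22 (mod 70).
  bit 3 = 1: square 22^2 = 484 ≡ 64; bit is 1, so multiply 64·18 = 1152 ≡ 32 (mod 70).
Final value: 18^7 ≡ 32 (mod 70).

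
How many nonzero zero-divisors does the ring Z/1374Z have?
Z/1374Z has 917 nonzero zero-divisors

In Z/1374Z each nonzero element is either a unit (gcd with 1374 is 1) or a zero-divisor (gcd > 1). The number of units is φ(1374): factorise 1374 = 2 · 3 · 229, so φ(1374) = (2 − 1) · (3 − 1) · (229 − 1) = 1 · 2 · 228 = 456. The nonzero elements number 1374 − 1 = 1373. Hence the nonzero zero-divisors number 1373 − 456 = 917.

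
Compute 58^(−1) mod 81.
58^(−1) ≡ 7 (mod 81)

Apply the extended Euclidean algorithm to (81, 58), tracking rows (r, s, t) with s·81 + t·58 = r. Each division r_prev = q·r_cur + r_new produces the new row as (previous row) − q·(current row):
  row A: (81, 1, 0)   [1·81 + 0·58 = 81]
  row B: (58, 0, 1)   [0·81 + 1·58 = 58]
  81 = 1·58 + 23   → row C = row A − 1·row B = (23, 1, −1)   [check: 1·81 − 1·58 = 23]
  58 = 2·23 + 12   → row D = row B − 2·row C = (12, −2, 3)   [check: −2·81 + 3·58 = 12]
  23 = 1·12 + 11   → row E = row C − 1·row D = (11, 3, −4)   [check: 3·81 − 4·58 = 11]
  12 = 1·11 + 1   → row F = row D − 1·row E = (1, −5, 7)   [check: −5·81 + 7·58 = 1]
  11 = 11·1 + 0   → remainder 0, stop. gcd = 1 (last nonzero row F).
The gcd is 1, so 58 is invertible mod 81. The last nonzero row gives −5·81 + 7·58 = 1, so t = 7. So 58^(−1) ≡ 7 (mod 81). Verify: 58 · 7 = 406 ≡ 1 (mod 81). ✓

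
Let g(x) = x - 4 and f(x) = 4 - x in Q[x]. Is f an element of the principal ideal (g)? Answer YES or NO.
YES

In Q[x] the ideal (g) consists of all multiples of g, so f ∈ (g) iff g | f, i.e. iff the remainder of f on division by g is 0. Divide f by g (g is monic, so eliminate the leading term of the running remainder at each step):
  leading term -x: subtract (-1)·g(x) = 4 - x, leaving 0
The remainder is 0, so f(x) = g(x) · h(x) with h(x) = -1. Hence g | f, i.e. f ∈ (g).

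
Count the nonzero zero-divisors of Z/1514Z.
Z/1514Z has 757 nonzero zero-divisors

In Z/1514Z each nonzero element is either a unit (gcd with 1514 is 1) or a zero-divisor (gcd > 1). The number of units is φ(1514): factorise 1514 = 2 · 757, so φ(1514) = (2 − 1) · (757 − 1) = 1 · 756 = 756. The nonzero elements number 1514 − 1 = 1513. Hence the nonzero zero-divisors number 1513 − 756 = 757.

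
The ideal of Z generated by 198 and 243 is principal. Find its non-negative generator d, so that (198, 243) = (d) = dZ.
In the PID Z, (a, b) is generated by gcd(a, b). Compute gcd(243, 198) with the extended Euclidean algorithm, tracking rows (r, s, t) with s·243 + t·198 = r:
  row A: (243, 1, 0)   [1·243 + 0·198 = 243]
  row B: (198, 0, 1)   [0·243 + 1·198 = 198]
  243 = 1·198 + 45   → row C = row A − 1·row B = (45, 1, −1)   [check: 1·243 − 1·198 = 45]
  198 = 4·45 + 18   → row D = row B − 4·row C = (18, −4, 5)   [check: −4·243 + 5·198 = 18]
  45 = 2·18 + 9   → row E = row C − 2·row D = (9, 9, −11)   [check: 9·243 − 11·198 = 9]
  18 = 2·9 + 0   → remainder 0, stop. gcd = 9 (last nonzero row E).
So gcd(198, 243) = 9, with Bézout identity 9·243 − 11·198 = 9. Containment (⊇): the Bézout identity exhibits 9 as an element of (198, 243), giving (9) ⊆ (198, 243). Containment (⊆): since 9 | 198 and 9 | 243 (198 = 9·22, 243 = 9·27), every Z-linear combination of 198 and 243 is divisible by 9, so (198, 243) ⊆ (9). Therefore (198, 243) = (9), d = 9.

Final answer: (198, 243) = (9); d = 9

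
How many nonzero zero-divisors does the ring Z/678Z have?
In Z/678Z each nonzero element is either a unit (gcd with 678 is 1) or a zero-divisor (gcd > 1). The number of units is φ(678): factorise 678 = 2 · 3 · 113, so φ(678) = (2 − 1) · (3 − 1) · (113 − 1) = 1 · 2 · 112 = 224. The nonzero elements number 678 − 1 = 677. Hence the nonzero zero-divisors number 677 − 224 = 453.

Final answer: Z/678Z has 453 nonzero zero-divisors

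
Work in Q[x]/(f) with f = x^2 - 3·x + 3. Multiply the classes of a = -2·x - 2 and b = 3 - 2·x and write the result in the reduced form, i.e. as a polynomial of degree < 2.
a · b ≡ 10·x - 18 (mod f(x))

First multiply in Q[x] without reducing: a · b = 4·x^2 - 2·x - 6. Now divide by f(x) = x^2 - 3·x + 3, eliminating the leading term at each step:
  leading term 4·x^2: subtract (4)·f(x) = 4·x^2 - 12·x + 12, leaving 10·x - 18
The degree is now < 2, so this is the remainder. Hence a · b ≡ 10·x - 18 in Q[x]/(f).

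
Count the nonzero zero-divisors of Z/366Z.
Z/366Z has 245 nonzero zero-divisors

In Z/366Z each nonzero element is either a unit (gcd with 366 is 1) or a zero-divisor (gcd > 1). The number of units is φ(366): factorise 366 = 2 · 3 · 61, so φ(366) = (2 − 1) · (3 − 1) · (61 − 1) = 1 · 2 · 60 = 120. The nonzero elements number 366 − 1 = 365. Hence the nonzero zero-divisors number 365 − 120 = 245.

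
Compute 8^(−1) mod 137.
Apply the extended Euclidean algorithm to (137, 8), tracking rows (r, s, t) with s·137 + t·8 = r. Each division r_prev = q·r_cur + r_new produces the new row as (previous row) − q·(current row):
  row A: (137, 1, 0)   [1·137 + 0·8 = 137]
  row B: (8, 0, 1)   [0·137 + 1·8 = 8]
  137 = 17·8 + 1   → row C = row A − 17·row B = (1, 1, −17)   [check: 1·137 − 17·8 = 1]
  8 = 8·1 + 0   → remainder 0, stop. gcd = 1 (last nonzero row C).
The gcd is 1, so 8 is invertible mod 137. The last nonzero row gives 1·137 − 17·8 = 1, so t = −17. So 8^(−1) ≡ −17 ≡ 120 (mod 137). Verify: 8 · 120 = 960 ≡ 1 (mod 137). ✓

Final answer: 8^(−1) ≡ 120 (mod 137)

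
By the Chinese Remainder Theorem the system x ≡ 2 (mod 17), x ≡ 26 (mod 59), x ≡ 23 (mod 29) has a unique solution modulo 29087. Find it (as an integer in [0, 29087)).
The moduli 17, 59, 29 are pairwise coprime, so by the CRT there is a unique solution mod 17·59·29 = 29087.
Solve by successive substitution. Start with x ≡ 2 (mod 17).
  Combine with x ≡ 26 (mod 59): write x = 2 + 17·t and require 2 + 17·t ≡ 26 (mod 59), i.e. 17·t ≡ 26 − 2 ≡ 24 (mod 59). Since 17^(−1) ≡ 7 (mod 59), t ≡ 7·24 ≡ 50 (mod 59). So x ≡ 2 + 17·50 = 852 (mod 1003).
  Combine with x ≡ 23 (mod 29): write x = 852 + 1003·t and require 852 + 1003·t ≡ 23 (mod 29), i.e. 1003·t ≡ 23 − 852 ≡ 12 (mod 29). Since 1003^(−1) ≡ 12 (mod 29) (1003 ≡ 17 (mod 29)), t ≡ 12·12 ≡ 28 (mod 29). So x ≡ 852 + 1003·28 = 28936 (mod 29087).
Unique solution in [0, 29087): x = 28936.

Final answer: x ≡ 28936 (mod 29087); the representative in [0, 29087) is 28936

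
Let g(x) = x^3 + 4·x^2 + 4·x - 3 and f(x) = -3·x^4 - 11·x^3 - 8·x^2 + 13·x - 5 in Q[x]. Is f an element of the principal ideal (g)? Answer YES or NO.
NO

In Q[x] the ideal (g) consists of all multiples of g, so f ∈ (g) iff g | f, i.e. iff the remainder of f on division by g is 0. Divide f by g (g is monic, so eliminate the leading term of the running remainder at each step):
  leading term -3·x^4: subtract (-3·x)·g(x) = -3·x^4 - 12·x^3 - 12·x^2 + 9·x, leaving x^3 + 4·x^2 + 4·x - 5
  leading term x^3: subtract (1)·g(x) = x^3 + 4·x^2 + 4·x - 3, leaving -2
The remainder r(x) = -2 ≠ 0 (and deg r < deg g), so g ∤ f, i.e. f ∉ (g).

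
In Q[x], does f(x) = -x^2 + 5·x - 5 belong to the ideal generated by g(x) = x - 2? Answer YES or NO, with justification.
In Q[x] the ideal (g) consists of all multiples of g, so f ∈ (g) iff g | f, i.e. iff the remainder of f on division by g is 0. Divide f by g (g is monic, so eliminate the leading term of the running remainder at each step):
  leading term -x^2: subtract (-x)·g(x) = -x^2 + 2·x, leaving 3·x - 5
  leading term 3·x: subtract (3)·g(x) = 3·x - 6, leaving 1
The remainder r(x) = 1 ≠ 0 (and deg r < deg g), so g ∤ f, i.e. f ∉ (g).

Final answer: NO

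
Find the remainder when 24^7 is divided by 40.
Use repeated squaring. Binary(7) = 111. Walk through the bits of the exponent 7 left-to-right: at each bit after the leading one, square the running value, then multiply by 24 if the bit is 1 (always reducing mod 40):
  bit 1 = 1 (leading): start with 24.
  bit 2 = 1: square 24^2 = 576 ≡ 16; bit is 1, so multiply 16·24 = 384 ≡ 24 (mod 40).
  bit 3 = 1: square 24^2 = 576 ≡ 16; bit is 1, so multiply 16·24 = 384 ≡ 24 (mod 40).
Final value: 24^7 ≡ 24 (mod 40).

Final answer: 24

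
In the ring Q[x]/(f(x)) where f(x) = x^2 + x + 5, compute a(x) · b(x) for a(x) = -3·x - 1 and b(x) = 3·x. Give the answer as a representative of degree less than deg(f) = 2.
a · b ≡ 6·x + 45 (mod f(x))

First multiply in Q[x] without reducing: a · b = -9·x^2 - 3·x. Now divide by f(x) = x^2 + x + 5, eliminating the leading term at each step:
  leading term -9·x^2: subtract (-9)·f(x) = -9·x^2 - 9·x - 45, leaving 6·x + 45
The degree is now < 2, so this is the remainder. Hence a · b ≡ 6·x + 45 in Q[x]/(f).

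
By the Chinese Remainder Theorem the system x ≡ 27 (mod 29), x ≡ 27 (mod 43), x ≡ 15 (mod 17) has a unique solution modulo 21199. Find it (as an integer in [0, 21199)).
x ≡ 18732 (mod 21199); the representative in [0, 21199) is 18732

The moduli 29, 43, 17 are pairwise coprime, so by the CRT there is a unique solution mod 29·43·17 = 21199.
Solve by successive substitution. Start with x ≡ 27 (mod 29).
  Combine with x ≡ 27 (mod 43): write x = 27 + 29·t and require 27 + 29·t ≡ 27 (mod 43), i.e. 29·t ≡ 27 − 27 ≡ 0 (mod 43). Since 29^(−1) ≡ 3 (mod 43), t ≡ 3·0 ≡ 0 (mod 43). So x ≡ 27 + 29·0 = 27 (mod 1247).
  Combine with x ≡ 15 (mod 17): write x = 27 + 1247·t and require 27 + 1247·t ≡ 15 (mod 17), i.e. 1247·t ≡ 15 − 27 ≡ 5 (mod 17). Since 1247^(−1) ≡ 3 (mod 17) (1247 ≡ 6 (mod 17)), t ≡ 3·5 ≡ 15 (mod 17). So x ≡ 27 + 1247·15 = 18732 (mod 21199).
Unique solution in [0, 21199): x = 18732.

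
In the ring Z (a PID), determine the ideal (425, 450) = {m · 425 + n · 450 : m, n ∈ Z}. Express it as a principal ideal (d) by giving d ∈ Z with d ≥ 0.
In the PID Z, (a, b) is generated by gcd(a, b). Compute gcd(450, 425) with the extended Euclidean algorithm, tracking rows (r, s, t) with s·450 + t·425 = r:
  row A: (450, 1, 0)   [1·450 + 0·425 = 450]
  row B: (425, 0, 1)   [0·450 + 1·425 = 425]
  450 = 1·425 + 25   → row C = row A − 1·row B = (25, 1, −1)   [check: 1·450 − 1·425 = 25]
  425 = 17·25 + 0   → remainder 0, stop. gcd = 25 (last nonzero row C).
So gcd(425, 450) = 25, with Bézout identity 1·450 − 1·425 = 25. Containment (⊇): the Bézout identity exhibits 25 as an element of (425, 450), giving (25) ⊆ (425, 450). Containment (⊆): since 25 | 425 and 25 | 450 (425 = 25·17, 450 = 25·18), every Z-linear combination of 425 and 450 is divisible by 25, so (425, 450) ⊆ (25). Therefore (425, 450) = (25), d = 25.

Final answer: (425, 450) = (25); d = 25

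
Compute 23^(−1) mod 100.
Apply the extended Euclidean algorithm to (100, 23), tracking rows (r, s, t) with s·100 + t·23 = r. Each division r_prev = q·r_cur + r_new produces the new row as (previous row) − q·(current row):
  row A: (100, 1, 0)   [1·100 + 0·23 = 100]
  row B: (23, 0, 1)   [0·100 + 1·23 = 23]
  100 = 4·23 + 8   → row C = row A − 4·row B = (8, 1, −4)   [check: 1·100 − 4·23 = 8]
  23 = 2·8 + 7   → row D = row B − 2·row C = (7, −2, 9)   [check: −2·100 + 9·23 = 7]
  8 = 1·7 + 1   → row E = row C − 1·row D = (1, 3, −13)   [check: 3·100 − 13·23 = 1]
  7 = 7·1 + 0   → remainder 0, stop. gcd = 1 (last nonzero row E).
The gcd is 1, so 23 is invertible mod 100. The last nonzero row gives 3·100 − 13·23 = 1, so t = −13. So 23^(−1) ≡ −13 ≡ 87 (mod 100). Verify: 23 · 87 = 2001 ≡ 1 (mod 100). ✓

Final answer: 23^(−1) ≡ 87 (mod 100)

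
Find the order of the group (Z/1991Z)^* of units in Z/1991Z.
|(Z/1991Z)^*| = 1800

(Z/1991Z)^* consists of the classes a with gcd(a, 1991) = 1, so its order is φ(1991). φ is multiplicative, with φ(p^e) = p^e − p^(e−1). Factorise 1991 = 11 · 181. Then
  φ(1991) = (11 − 1) · (181 − 1) = 10 · 180 = 1800.
Thus |(Z/1991Z)^*| = 1800.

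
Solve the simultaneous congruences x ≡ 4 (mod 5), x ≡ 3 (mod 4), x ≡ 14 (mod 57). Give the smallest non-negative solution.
x ≡ 299 (mod 1140); the representative in [0, 1140) is 299

The moduli 5, 4, 57 are pairwise coprime, so by the CRT there is a unique solution mod 5·4·57 = 1140.
Solve by successive substitution. Start with x ≡ 4 (mod 5).
  Combine with x ≡ 3 (mod 4): write x = 4 + 5·t and require 4 + 5·t ≡ 3 (mod 4), i.e. 5·t ≡ 3 − 4 ≡ 3 (mod 4). Since 5^(−1) ≡ 1 (mod 4) (5 ≡ 1 (mod 4)), t ≡ 1·3 ≡ 3 (mod 4). So x ≡ 4 + 5·3 = 19 (mod 20).
  Combine with x ≡ 14 (mod 57): write x = 19 + 20·t and require 19 + 20·t ≡ 14 (mod 57), i.e. 20·t ≡ 14 − 19 ≡ 52 (mod 57). Since 20^(−1) ≡ 20 (mod 57), t ≡ 20·52 ≡ 14 (mod 57). So x ≡ 19 + 20·14 = 299 (mod 1140).
Unique solution in [0, 1140): x = 299.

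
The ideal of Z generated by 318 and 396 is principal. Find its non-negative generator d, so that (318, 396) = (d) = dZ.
In the PID Z, (a, b) is generated by gcd(a, b). Compute gcd(396, 318) with the extended Euclidean algorithm, tracking rows (r, s, t) with s·396 + t·318 = r:
  row A: (396, 1, 0)   [1·396 + 0·318 = 396]
  row B: (318, 0, 1)   [0·396 + 1·318 = 318]
  396 = 1·318 + 78   → row C = row A − 1·row B = (78, 1, −1)   [check: 1·396 − 1·318 = 78]
  318 = 4·78 + 6   → row D = row B − 4·row C = (6, −4, 5)   [check: −4·396 + 5·318 = 6]
  78 = 13·6 + 0   → remainder 0, stop. gcd = 6 (last nonzero row D).
So gcd(318, 396) = 6, with Bézout identity −4·396 + 5·318 = 6. Containment (⊇): the Bézout identity exhibits 6 as an element of (318, 396), giving (6) ⊆ (318, 396). Containment (⊆): since 6 | 318 and 6 | 396 (318 = 6·53, 396 = 6·66), every Z-linear combination of 318 and 396 is divisible by 6, so (318, 396) ⊆ (6). Therefore (318, 396) = (6), d = 6.

Final answer: (318, 396) = (6); d = 6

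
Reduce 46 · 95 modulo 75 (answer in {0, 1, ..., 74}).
20

Reduce the factors first: 95 ≡ 20 (mod 75), so 46 · 95 ≡ 46 · 20 (mod 75). 46 · 20 = 920. Dividing by 75: 920 = 12·75 + 20. So (46 · 95) mod 75 = 20.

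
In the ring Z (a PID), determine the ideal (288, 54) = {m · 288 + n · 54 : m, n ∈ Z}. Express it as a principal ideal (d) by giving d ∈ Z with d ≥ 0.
(288, 54) = (18); d = 18

In the PID Z, (a, b) is generated by gcd(a, b). Compute gcd(288, 54) with the extended Euclidean algorithm, tracking rows (r, s, t) with s·288 + t·54 = r:
  row A: (288, 1, 0)   [1·288 + 0·54 = 288]
  row B: (54, 0, 1)   [0·288 + 1·54 = 54]
  288 = 5·54 + 18   → row C = row A − 5·row B = (18, 1, −5)   [check: 1·288 − 5·54 = 18]
  54 = 3·18 + 0   → remainder 0, stop. gcd = 18 (last nonzero row C).
So gcd(288, 54) = 18, with Bézout identity 1·288 − 5·54 = 18. Containment (⊇): the Bézout identity exhibits 18 as an element of (288, 54), giving (18) ⊆ (288, 54). Containment (⊆): since 18 | 288 and 18 | 54 (288 = 18·16, 54 = 18·3), every Z-linear combination of 288 and 54 is divisible by 18, so (288, 54) ⊆ (18). Therefore (288, 54) = (18), d = 18.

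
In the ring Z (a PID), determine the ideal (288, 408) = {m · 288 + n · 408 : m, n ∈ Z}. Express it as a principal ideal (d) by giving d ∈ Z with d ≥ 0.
(288, 408) = (24); d = 24

In the PID Z, (a, b) is generated by gcd(a, b). Compute gcd(408, 288) with the extended Euclidean algorithm, tracking rows (r, s, t) with s·408 + t·288 = r:
  row A: (408, 1, 0)   [1·408 + 0·288 = 408]
  row B: (288, 0, 1)   [0·408 + 1·288 = 288]
  408 = 1·288 + 120   → row C = row A − 1·row B = (120, 1, −1)   [check: 1·408 − 1·288 = 120]
  288 = 2·120 + 48   → row D = row B − 2·row C = (48, −2, 3)   [check: −2·408 + 3·288 = 48]
  120 = 2·48 + 24   → row E = row C − 2·row D = (24, 5, −7)   [check: 5·408 − 7·288 = 24]
  48 = 2·24 + 0   → remainder 0, stop. gcd = 24 (last nonzero row E).
So gcd(288, 408) = 24, with Bézout identity 5·408 − 7·288 = 24. Containment (⊇): the Bézout identity exhibits 24 as an element of (288, 408), giving (24) ⊆ (288, 408). Containment (⊆): since 24 | 288 and 24 | 408 (288 = 24·12, 408 = 24·17), every Z-linear combination of 288 and 408 is divisible by 24, so (288, 408) ⊆ (24). Therefore (288, 408) = (24), d = 24.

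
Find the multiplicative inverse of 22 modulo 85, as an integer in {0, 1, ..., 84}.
22^(−1) ≡ 58 (mod 85)

Apply the extended Euclidean algorithm to (85, 22), tracking rows (r, s, t) with s·85 + t·22 = r. Each division r_prev = q·r_cur + r_new produces the new row as (previous row) − q·(current row):
  row A: (85, 1, 0)   [1·85 + 0·22 = 85]
  row B: (22, 0, 1)   [0·85 + 1·22 = 22]
  85 = 3·22 + 19   → row C = row A − 3·row B = (19, 1, −3)   [check: 1·85 − 3·22 = 19]
  22 = 1·19 + 3   → row D = row B − 1·row C = (3, −1, 4)   [check: −1·85 + 4·22 = 3]
  19 = 6·3 + 1   → row E = row C − 6·row D = (1, 7, −27)   [check: 7·85 − 27·22 = 1]
  3 = 3·1 + 0   → remainder 0, stop. gcd = 1 (last nonzero row E).
The gcd is 1, so 22 is invertible mod 85. The last nonzero row gives 7·85 − 27·22 = 1, so t = −27. So 22^(−1) ≡ −27 ≡ 58 (mod 85). Verify: 22 · 58 = 1276 ≡ 1 (mod 85). ✓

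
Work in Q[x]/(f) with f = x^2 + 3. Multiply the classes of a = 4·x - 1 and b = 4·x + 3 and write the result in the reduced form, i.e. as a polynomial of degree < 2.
a · b ≡ 8·x - 51 (mod f(x))

First multiply in Q[x] without reducing: a · b = 16·x^2 + 8·x - 3. Now divide by f(x) = x^2 + 3, eliminating the leading term at each step:
  leading term 16·x^2: subtract (16)·f(x) = 16·x^2 + 48, leaving 8·x - 51
The degree is now < 2, so this is the remainder. Hence a · b ≡ 8·x - 51 in Q[x]/(f).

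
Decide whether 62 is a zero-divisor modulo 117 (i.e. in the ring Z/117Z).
NO

gcd(62, 117) = 1, so 62 is a unit in Z/117Z (it has a multiplicative inverse). A unit cannot be a zero-divisor: if 62·b ≡ 0 then multiplying both sides by 62^(−1) gives b ≡ 0. So 62 is not a zero-divisor.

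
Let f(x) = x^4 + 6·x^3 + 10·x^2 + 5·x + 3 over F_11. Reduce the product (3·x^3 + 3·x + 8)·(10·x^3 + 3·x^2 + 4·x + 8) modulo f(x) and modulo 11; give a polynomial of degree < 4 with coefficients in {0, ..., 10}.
a · b ≡ 2·x^3 + 7·x^2 + 7·x + 4 (mod f(x))

Multiply as integer polynomials: a · b = 30·x^6 + 9·x^5 + 42·x^4 + 113·x^3 + 36·x^2 + 56·x + 64. Reducing coefficients mod 11: a · b ≡ 8·x^6 + 9·x^5 + 9·x^4 + 3·x^3 + 3·x^2 + x + 9. Now divide by f(x) = x^4 + 6·x^3 + 10·x^2 + 5·x + 3 in F_11[x], eliminating the leading term at each step:
  leading term 8·x^6: subtract (8·x^2)·f(x) = 8·x^6 + 4·x^5 + 3·x^4 + 7·x^3 + 2·x^2, leaving 5·x^5 + 6·x^4 + 7·x^3 + x^2 + x + 9 (coefficients mod 11)
  leading term 5·x^5: subtract (5·x)·f(x) = 5·x^5 + 8·x^4 + 6·x^3 + 3·x^2 + 4·x, leaving 9·x^4 + x^3 + 9·x^2 + 8·x + 9 (coefficients mod 11)
  leading term 9·x^4: subtract (9)·f(x) = 9·x^4 + 10·x^3 + 2·x^2 + x + 5, leaving 2·x^3 + 7·x^2 + 7·x + 4 (coefficients mod 11)
The degree is now < 4, so this is the remainder. Hence a · b ≡ 2·x^3 + 7·x^2 + 7·x + 4 in F_11[x]/(f).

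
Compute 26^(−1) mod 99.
26^(−1) ≡ 80 (mod 99)

Apply the extended Euclidean algorithm to (99, 26), tracking rows (r, s, t) with s·99 + t·26 = r. Each division r_prev = q·r_cur + r_new produces the new row as (previous row) − q·(current row):
  row A: (99, 1, 0)   [1·99 + 0·26 = 99]
  row B: (26, 0, 1)   [0·99 + 1·26 = 26]
  99 = 3·26 + 21   → row C = row A − 3·row B = (21, 1, −3)   [check: 1·99 − 3·26 = 21]
  26 = 1·21 + 5   → row D = row B − 1·row C = (5, −1, 4)   [check: −1·99 + 4·26 = 5]
  21 = 4·5 + 1   → row E = row C − 4·row D = (1, 5, −19)   [check: 5·99 − 19·26 = 1]
  5 = 5·1 + 0   → remainder 0, stop. gcd = 1 (last nonzero row E).
The gcd is 1, so 26 is invertible mod 99. The last nonzero row gives 5·99 − 19·26 = 1, so t = −19. So 26^(−1) ≡ −19 ≡ 80 (mod 99). Verify: 26 · 80 = 2080 ≡ 1 (mod 99). ✓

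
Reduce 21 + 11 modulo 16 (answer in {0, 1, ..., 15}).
0

Reduce the summands first: 21 ≡ 5 (mod 16), so 21 + 11 ≡ 5 + 11 (mod 16). 5 + 11 = 16; 16 = 1·16 + 0, so (21 + 11) mod 16 = 0.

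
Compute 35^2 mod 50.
Use repeated squaring. Binary(2) = 10. Walk through the bits of the exponent 2 left-to-right: at each bit after the leading one, square the running value, then multiply by 35 if the bit is 1 (always reducing mod 50):
  bit 1 = 1 (leading): start with 35.
  bit 2 = 0: square 35^2 = 1225 ≡ 25 (mod 50).
Final value: 35^2 ≡ 25 (mod 50).

Final answer: 25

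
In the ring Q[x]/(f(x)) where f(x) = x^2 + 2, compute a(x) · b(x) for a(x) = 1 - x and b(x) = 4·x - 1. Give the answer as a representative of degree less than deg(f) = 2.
First multiply in Q[x] without reducing: a · b = -4·x^2 + 5·x - 1. Now divide by f(x) = x^2 + 2, eliminating the leading term at each step:
  leading term -4·x^2: subtract (-4)·f(x) = -4·x^2 - 8, leaving 5·x + 7
The degree is now < 2, so this is the remainder. Hence a · b ≡ 5·x + 7 in Q[x]/(f).

Final answer: a · b ≡ 5·x + 7 (mod f(x))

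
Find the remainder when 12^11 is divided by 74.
70

Use repeated squaring. Binary(11) = 1011. Walk through the bits of the exponent 11 left-to-right: at each bit after the leading one, square the running value, then multiply by 12 if the bit is 1 (always reducing mod 74):
  bit 1 = 1 (leading): start with 12.
  bit 2 = 0: square 12^2 = 144 ≡ 70 (mod 74).
  bit 3 = 1: square 70^2 = 4900 ≡ 16; bit is 1, so multiply 16·12 = 192 ≡ 44 (mod 74).
  bit 4 = 1: square 44^2 = 1936 ≡ 12; bit is 1, so multiply 12·12 = 144 ≡ 70 (mod 74).
Final value: 12^11 ≡ 70 (mod 74).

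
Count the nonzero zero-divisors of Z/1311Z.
Z/1311Z has 518 nonzero zero-divisors

In Z/1311Z each nonzero element is either a unit (gcd with 1311 is 1) or a zero-divisor (gcd > 1). The number of units is φ(1311): factorise 1311 = 3 · 19 · 23, so φ(1311) = (3 − 1) · (19 − 1) · (23 − 1) = 2 · 18 · 22 = 792. The nonzero elements number 1311 − 1 = 1310. Hence the nonzero zero-divisors number 1310 − 792 = 518.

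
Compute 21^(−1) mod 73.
21^(−1) ≡ 7 (mod 73)

Apply the extended Euclidean algorithm to (73, 21), tracking rows (r, s, t) with s·73 + t·21 = r. Each division r_prev = q·r_cur + r_new produces the new row as (previous row) − q·(current row):
  row A: (73, 1, 0)   [1·73 + 0·21 = 73]
  row B: (21, 0, 1)   [0·73 + 1·21 = 21]
  73 = 3·21 + 10   → row C = row A − 3·row B = (10, 1, −3)   [check: 1·73 − 3·21 = 10]
  21 = 2·10 + 1   → row D = row B − 2·row C = (1, −2, 7)   [check: −2·73 + 7·21 = 1]
  10 = 10·1 + 0   → remainder 0, stop. gcd = 1 (last nonzero row D).
The gcd is 1, so 21 is invertible mod 73. The last nonzero row gives −2·73 + 7·21 = 1, so t = 7. So 21^(−1) ≡ 7 (mod 73). Verify: 21 · 7 = 147 ≡ 1 (mod 73). ✓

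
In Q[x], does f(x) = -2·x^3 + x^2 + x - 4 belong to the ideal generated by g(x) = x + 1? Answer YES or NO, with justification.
In Q[x] the ideal (g) consists of all multiples of g, so f ∈ (g) iff g | f, i.e. iff the remainder of f on division by g is 0. Divide f by g (g is monic, so eliminate the leading term of the running remainder at each step):
  leading term -2·x^3: subtract (-2·x^2)·g(x) = -2·x^3 - 2·x^2, leaving 3·x^2 + x - 4
  leading term 3·x^2: subtract (3·x)·g(x) = 3·x^2 + 3·x, leaving -2·x - 4
  leading term -2·x: subtract (-2)·g(x) = -2·x - 2, leaving -2
The remainder r(x) = -2 ≠ 0 (and deg r < deg g), so g ∤ f, i.e. f ∉ (g).

Final answer: NO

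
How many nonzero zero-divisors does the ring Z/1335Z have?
In Z/1335Z each nonzero element is either a unit (gcd with 1335 is 1) or a zero-divisor (gcd > 1). The number of units is φ(1335): factorise 1335 = 3 · 5 · 89, so φ(1335) = (3 − 1) · (5 − 1) · (89 − 1) = 2 · 4 · 88 = 704. The nonzero elements number 1335 − 1 = 1334. Hence the nonzero zero-divisors number 1334 − 704 = 630.

Final answer: Z/1335Z has 630 nonzero zero-divisors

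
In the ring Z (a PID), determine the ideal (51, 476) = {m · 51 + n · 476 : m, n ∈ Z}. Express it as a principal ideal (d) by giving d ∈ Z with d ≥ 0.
In the PID Z, (a, b) is generated by gcd(a, b). Compute gcd(476, 51) with the extended Euclidean algorithm, tracking rows (r, s, t) with s·476 + t·51 = r:
  row A: (476, 1, 0)   [1·476 + 0·51 = 476]
  row B: (51, 0, 1)   [0·476 + 1·51 = 51]
  476 = 9·51 + 17   → row C = row A − 9·row B = (17, 1, −9)   [check: 1·476 − 9·51 = 17]
  51 = 3·17 + 0   → remainder 0, stop. gcd = 17 (last nonzero row C).
So gcd(51, 476) = 17, with Bézout identity 1·476 − 9·51 = 17. Containment (⊇): the Bézout identity exhibits 17 as an element of (51, 476), giving (17) ⊆ (51, 476). Containment (⊆): since 17 | 51 and 17 | 476 (51 = 17·3, 476 = 17·28), every Z-linear combination of 51 and 476 is divisible by 17, so (51, 476) ⊆ (17). Therefore (51, 476) = (17), d = 17.

Final answer: (51, 476) = (17); d = 17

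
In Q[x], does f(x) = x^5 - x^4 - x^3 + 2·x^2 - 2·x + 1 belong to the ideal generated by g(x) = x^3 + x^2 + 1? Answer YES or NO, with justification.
In Q[x] the ideal (g) consists of all multiples of g, so f ∈ (g) iff g | f, i.e. iff the remainder of f on division by g is 0. Divide f by g (g is monic, so eliminate the leading term of the running remainder at each step):
  leading term x^5: subtract (x^2)·g(x) = x^5 + x^4 + x^2, leaving -2·x^4 - x^3 + x^2 - 2·x + 1
  leading term -2·x^4: subtract (-2·x)·g(x) = -2·x^4 - 2·x^3 - 2·x, leaving x^3 + x^2 + 1
  leading term x^3: subtract (1)·g(x) = x^3 + x^2 + 1, leaving 0
The remainder is 0, so f(x) = g(x) · h(x) with h(x) = x^2 - 2·x + 1. Hence g | f, i.e. f ∈ (g).

Final answer: YES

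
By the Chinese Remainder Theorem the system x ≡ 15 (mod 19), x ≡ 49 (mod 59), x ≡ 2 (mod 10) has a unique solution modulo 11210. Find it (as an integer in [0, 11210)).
x ≡ 5772 (mod 11210); the representative in [0, 11210) is 5772

The moduli 19, 59, 10 are pairwise coprime, so by the CRT there is a unique solution mod 19·59·10 = 11210.
Solve by successive substitution. Start with x ≡ 15 (mod 19).
  Combine with x ≡ 49 (mod 59): write x = 15 + 19·t and require 15 + 19·t ≡ 49 (mod 59), i.e. 19·t ≡ 49 − 15 ≡ 34 (mod 59). Since 19^(−1) ≡ 28 (mod 59), t ≡ 28·34 ≡ 8 (mod 59). So x ≡ 15 + 19·8 = 167 (mod 1121).
  Combine with x ≡ 2 (mod 10): write x = 167 + 1121·t and require 167 + 1121·t ≡ 2 (mod 10), i.e. 1121·t ≡ 2 − 167 ≡ 5 (mod 10). Since 1121^(−1) ≡ 1 (mod 10) (1121 ≡ 1 (mod 10)), t ≡ 1·5 ≡ 5 (mod 10). So x ≡ 167 + 1121·5 = 5772 (mod 11210).
Unique solution in [0, 11210): x = 5772.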